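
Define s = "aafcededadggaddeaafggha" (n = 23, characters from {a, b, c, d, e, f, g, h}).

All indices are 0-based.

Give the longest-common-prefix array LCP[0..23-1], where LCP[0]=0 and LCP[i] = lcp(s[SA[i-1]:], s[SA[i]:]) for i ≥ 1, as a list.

[0, 1, 3, 1, 2, 1, 2, 0, 0, 1, 1, 2, 1, 0, 1, 2, 0, 1, 0, 1, 2, 1, 0]

rank | idx | suffix
   0 |  22 | a
   1 |   0 | aafcededadggaddeaafggha
   2 |  16 | aafggha
   3 |  12 | addeaafggha
   4 |   8 | adggaddeaafggha
   5 |   1 | afcededadggaddeaafggha
   6 |  17 | afggha
   7 |   3 | cededadggaddeaafggha
   8 |   7 | dadggaddeaafggha
   9 |  13 | ddeaafggha
  10 |  14 | deaafggha
  11 |   5 | dedadggaddeaafggha
  12 |   9 | dggaddeaafggha
  13 |  15 | eaafggha
  14 |   6 | edadggaddeaafggha
  15 |   4 | ededadggaddeaafggha
  16 |   2 | fcededadggaddeaafggha
  17 |  18 | fggha
  18 |  11 | gaddeaafggha
  19 |  10 | ggaddeaafggha
  20 |  19 | ggha
  21 |  20 | gha
  22 |  21 | ha

SA = [22, 0, 16, 12, 8, 1, 17, 3, 7, 13, 14, 5, 9, 15, 6, 4, 2, 18, 11, 10, 19, 20, 21]
[i] adj suffixes → lcp
  [1] 22/0 → 1 ('a')
  [2] 0/16 → 3 ('aaf')
  [3] 16/12 → 1 ('a')
  [4] 12/8 → 2 ('ad')
  [5] 8/1 → 1 ('a')
  [6] 1/17 → 2 ('af')
  [7] 17/3 → 0 ('')
  [8] 3/7 → 0 ('')
  [9] 7/13 → 1 ('d')
  [10] 13/14 → 1 ('d')
  [11] 14/5 → 2 ('de')
  [12] 5/9 → 1 ('d')
  [13] 9/15 → 0 ('')
  [14] 15/6 → 1 ('e')
  [15] 6/4 → 2 ('ed')
  [16] 4/2 → 0 ('')
  [17] 2/18 → 1 ('f')
  [18] 18/11 → 0 ('')
  [19] 11/10 → 1 ('g')
  [20] 10/19 → 2 ('gg')
  [21] 19/20 → 1 ('g')
  [22] 20/21 → 0 ('')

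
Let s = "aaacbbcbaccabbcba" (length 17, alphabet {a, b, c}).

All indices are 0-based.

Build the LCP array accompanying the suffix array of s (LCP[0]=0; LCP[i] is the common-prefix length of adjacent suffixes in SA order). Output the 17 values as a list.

[0, 1, 2, 1, 1, 2, 0, 2, 1, 5, 1, 4, 0, 1, 3, 2, 1]

sorted suffixes:
  #0 SA[0]=16  'a'
  #1 SA[1]=0  'aaacbbcbaccabbcba'
  #2 SA[2]=1  'aacbbcbaccabbcba'
  #3 SA[3]=11  'abbcba'
  #4 SA[4]=2  'acbbcbaccabbcba'
  #5 SA[5]=8  'accabbcba'
  #6 SA[6]=15  'ba'
  #7 SA[7]=7  'baccabbcba'
  #8 SA[8]=12  'bbcba'
  #9 SA[9]=4  'bbcbaccabbcba'
  #10 SA[10]=13  'bcba'
  #11 SA[11]=5  'bcbaccabbcba'
  #12 SA[12]=10  'cabbcba'
  #13 SA[13]=14  'cba'
  #14 SA[14]=6  'cbaccabbcba'
  #15 SA[15]=3  'cbbcbaccabbcba'
  #16 SA[16]=9  'ccabbcba'

SA = [16, 0, 1, 11, 2, 8, 15, 7, 12, 4, 13, 5, 10, 14, 6, 3, 9]
rank  pair      lcp
   1  s[16:],s[0:]  1  'a'
   2  s[0:],s[1:]  2  'aa'
   3  s[1:],s[11:]  1  'a'
   4  s[11:],s[2:]  1  'a'
   5  s[2:],s[8:]  2  'ac'
   6  s[8:],s[15:]  0  ''
   7  s[15:],s[7:]  2  'ba'
   8  s[7:],s[12:]  1  'b'
   9  s[12:],s[4:]  5  'bbcba'
  10  s[4:],s[13:]  1  'b'
  11  s[13:],s[5:]  4  'bcba'
  12  s[5:],s[10:]  0  ''
  13  s[10:],s[14:]  1  'c'
  14  s[14:],s[6:]  3  'cba'
  15  s[6:],s[3:]  2  'cb'
  16  s[3:],s[9:]  1  'c'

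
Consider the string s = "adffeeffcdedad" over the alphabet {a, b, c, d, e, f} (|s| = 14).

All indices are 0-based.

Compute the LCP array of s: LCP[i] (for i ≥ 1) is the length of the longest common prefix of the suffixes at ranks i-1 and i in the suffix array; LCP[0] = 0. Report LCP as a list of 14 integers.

rank | idx | suffix
   0 |  12 | ad
   1 |   0 | adffeeffcdedad
   2 |   8 | cdedad
   3 |  13 | d
   4 |  11 | dad
   5 |   9 | dedad
   6 |   1 | dffeeffcdedad
   7 |  10 | edad
   8 |   4 | eeffcdedad
   9 |   5 | effcdedad
  10 |   7 | fcdedad
  11 |   3 | feeffcdedad
  12 |   6 | ffcdedad
  13 |   2 | ffeeffcdedad

SA = [12, 0, 8, 13, 11, 9, 1, 10, 4, 5, 7, 3, 6, 2]
[i] adj suffixes → lcp
  [1] 12/0 → 2 ('ad')
  [2] 0/8 → 0 ('')
  [3] 8/13 → 0 ('')
  [4] 13/11 → 1 ('d')
  [5] 11/9 → 1 ('d')
  [6] 9/1 → 1 ('d')
  [7] 1/10 → 0 ('')
  [8] 10/4 → 1 ('e')
  [9] 4/5 → 1 ('e')
  [10] 5/7 → 0 ('')
  [11] 7/3 → 1 ('f')
  [12] 3/6 → 1 ('f')
  [13] 6/2 → 2 ('ff')

[0, 2, 0, 0, 1, 1, 1, 0, 1, 1, 0, 1, 1, 2]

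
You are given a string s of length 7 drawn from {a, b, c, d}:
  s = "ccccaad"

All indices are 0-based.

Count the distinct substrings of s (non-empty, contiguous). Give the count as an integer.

21

rank | idx | suffix
   0 |   4 | aad
   1 |   5 | ad
   2 |   3 | caad
   3 |   2 | ccaad
   4 |   1 | cccaad
   5 |   0 | ccccaad
   6 |   6 | d

SA = [4, 5, 3, 2, 1, 0, 6]
rank  pair      lcp
   1  s[4:],s[5:]  1  'a'
   2  s[5:],s[3:]  0  ''
   3  s[3:],s[2:]  1  'c'
   4  s[2:],s[1:]  2  'cc'
   5  s[1:],s[0:]  3  'ccc'
   6  s[0:],s[6:]  0  ''

n(n+1)/2 = 7·8/2 = 28
Σ LCP = 0 + 1 + 0 + 1 + 2 + 3 + 0 = 7
distinct = 28 − 7 = 21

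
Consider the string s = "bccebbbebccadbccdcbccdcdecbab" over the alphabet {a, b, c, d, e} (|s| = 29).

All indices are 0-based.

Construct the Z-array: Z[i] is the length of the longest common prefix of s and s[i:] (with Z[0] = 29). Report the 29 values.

Z[0]=29
i=1: fresh scan; Z[1]=0
i=2: fresh scan; Z[2]=0
i=3: fresh scan; Z[3]=0
i=4: fresh scan; Z[4]=1 grow→box=[4,5)
i=5: fresh scan; Z[5]=1 grow→box=[5,6)
i=6: fresh scan; Z[6]=1 grow→box=[6,7)
i=7: fresh scan; Z[7]=0
i=8: fresh scan; Z[8]=3 grow→box=[8,11)
i=9: min(r-i=2, Z[1]=0)=0; Z[9]=0
i=10: min(r-i=1, Z[2]=0)=0; Z[10]=0
i=11: fresh scan; Z[11]=0
i=12: fresh scan; Z[12]=0
i=13: fresh scan; Z[13]=3 grow→box=[13,16)
i=14: min(r-i=2, Z[1]=0)=0; Z[14]=0
i=15: min(r-i=1, Z[2]=0)=0; Z[15]=0
i=16: fresh scan; Z[16]=0
i=17: fresh scan; Z[17]=0
i=18: fresh scan; Z[18]=3 grow→box=[18,21)
i=19: min(r-i=2, Z[1]=0)=0; Z[19]=0
i=20: min(r-i=1, Z[2]=0)=0; Z[20]=0
i=21: fresh scan; Z[21]=0
i=22: fresh scan; Z[22]=0
i=23: fresh scan; Z[23]=0
i=24: fresh scan; Z[24]=0
i=25: fresh scan; Z[25]=0
i=26: fresh scan; Z[26]=1 grow→box=[26,27)
i=27: fresh scan; Z[27]=0
i=28: fresh scan; Z[28]=1 grow→box=[28,29)

[29, 0, 0, 0, 1, 1, 1, 0, 3, 0, 0, 0, 0, 3, 0, 0, 0, 0, 3, 0, 0, 0, 0, 0, 0, 0, 1, 0, 1]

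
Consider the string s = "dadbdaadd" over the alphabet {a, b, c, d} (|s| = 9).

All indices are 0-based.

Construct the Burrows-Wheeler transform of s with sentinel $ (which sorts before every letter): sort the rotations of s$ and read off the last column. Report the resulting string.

rank  rotation    last
    0  $dadbdaadd  d
    1  aadd$dadbd  d
    2  adbdaadd$d  d
    3  add$dadbda  a
    4  bdaadd$dad  d
    5  d$dadbdaad  d
    6  daadd$dadb  b
    7  dadbdaadd$  $
    8  dbdaadd$da  a
    9  dd$dadbdaa  a

dddaddb$aa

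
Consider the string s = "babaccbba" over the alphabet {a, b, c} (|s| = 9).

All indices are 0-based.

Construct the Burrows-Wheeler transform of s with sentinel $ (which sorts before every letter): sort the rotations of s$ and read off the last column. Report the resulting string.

abbbb$acca

rank  rotation    last
    0  $babaccbba  a
    1  a$babaccbb  b
    2  abaccbba$b  b
    3  accbba$bab  b
    4  ba$babaccb  b
    5  babaccbba$  $
    6  baccbba$ba  a
    7  bba$babacc  c
    8  cbba$babac  c
    9  ccbba$baba  a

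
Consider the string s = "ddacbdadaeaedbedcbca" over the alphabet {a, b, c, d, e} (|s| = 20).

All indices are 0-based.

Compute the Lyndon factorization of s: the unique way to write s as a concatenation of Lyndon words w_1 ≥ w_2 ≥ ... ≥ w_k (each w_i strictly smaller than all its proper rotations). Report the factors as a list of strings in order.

["d", "d", "acbdadaeaedbedcbc", "a"]

emit factor 1: 'd' (i=0, period=1)
emit factor 2: 'd' (i=1, period=1)
emit factor 3: 'acbdadaeaedbedcbc' (i=2, period=17)
emit factor 4: 'a' (i=19, period=1)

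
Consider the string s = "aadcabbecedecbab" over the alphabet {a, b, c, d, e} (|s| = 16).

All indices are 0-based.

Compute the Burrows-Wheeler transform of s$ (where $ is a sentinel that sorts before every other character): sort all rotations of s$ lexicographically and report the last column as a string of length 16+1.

b$bcaacabdeeaedbc

rank  rotation           last
    0  $aadcabbecedecbab  b
    1  aadcabbecedecbab$  $
    2  ab$aadcabbecedecb  b
    3  abbecedecbab$aadc  c
    4  adcabbecedecbab$a  a
    5  b$aadcabbecedecba  a
    6  bab$aadcabbecedec  c
    7  bbecedecbab$aadca  a
    8  becedecbab$aadcab  b
    9  cabbecedecbab$aad  d
   10  cbab$aadcabbecede  e
   11  cedecbab$aadcabbe  e
   12  dcabbecedecbab$aa  a
   13  decbab$aadcabbece  e
   14  ecbab$aadcabbeced  d
   15  ecedecbab$aadcabb  b
   16  edecbab$aadcabbec  c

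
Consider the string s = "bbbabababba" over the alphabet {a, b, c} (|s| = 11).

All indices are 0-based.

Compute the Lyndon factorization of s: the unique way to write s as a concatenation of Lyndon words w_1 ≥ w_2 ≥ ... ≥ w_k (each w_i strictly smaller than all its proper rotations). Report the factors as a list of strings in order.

emit factor 1: 'b' (i=0, period=1)
emit factor 2: 'b' (i=1, period=1)
emit factor 3: 'b' (i=2, period=1)
emit factor 4: 'abababb' (i=3, period=7)
emit factor 5: 'a' (i=10, period=1)

["b", "b", "b", "abababb", "a"]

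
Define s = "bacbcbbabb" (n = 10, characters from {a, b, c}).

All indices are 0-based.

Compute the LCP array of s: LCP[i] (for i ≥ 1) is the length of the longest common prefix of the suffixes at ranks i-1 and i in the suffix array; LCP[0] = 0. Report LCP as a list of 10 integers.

rank→(start, suffix):
  0 → (7, 'abb')
  1 → (1, 'acbcbbabb')
  2 → (9, 'b')
  3 → (6, 'babb')
  4 → (0, 'bacbcbbabb')
  5 → (8, 'bb')
  6 → (5, 'bbabb')
  7 → (3, 'bcbbabb')
  8 → (4, 'cbbabb')
  9 → (2, 'cbcbbabb')

SA = [7, 1, 9, 6, 0, 8, 5, 3, 4, 2]
i: (SA[i-1],SA[i]) lcp shared
  1: (7,1) 1 'a'
  2: (1,9) 0 ''
  3: (9,6) 1 'b'
  4: (6,0) 2 'ba'
  5: (0,8) 1 'b'
  6: (8,5) 2 'bb'
  7: (5,3) 1 'b'
  8: (3,4) 0 ''
  9: (4,2) 2 'cb'

[0, 1, 0, 1, 2, 1, 2, 1, 0, 2]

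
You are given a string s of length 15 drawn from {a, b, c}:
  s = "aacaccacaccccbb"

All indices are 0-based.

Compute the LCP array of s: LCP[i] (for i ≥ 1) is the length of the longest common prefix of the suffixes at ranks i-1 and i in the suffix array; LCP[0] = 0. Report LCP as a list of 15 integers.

[0, 1, 5, 2, 3, 0, 1, 0, 3, 4, 1, 1, 2, 2, 3]

sorted suffixes:
  #0 SA[0]=0  'aacaccacaccccbb'
  #1 SA[1]=1  'acaccacaccccbb'
  #2 SA[2]=6  'acaccccbb'
  #3 SA[3]=3  'accacaccccbb'
  #4 SA[4]=8  'accccbb'
  #5 SA[5]=14  'b'
  #6 SA[6]=13  'bb'
  #7 SA[7]=5  'cacaccccbb'
  #8 SA[8]=2  'caccacaccccbb'
  #9 SA[9]=7  'caccccbb'
  #10 SA[10]=12  'cbb'
  #11 SA[11]=4  'ccacaccccbb'
  #12 SA[12]=11  'ccbb'
  #13 SA[13]=10  'cccbb'
  #14 SA[14]=9  'ccccbb'

SA = [0, 1, 6, 3, 8, 14, 13, 5, 2, 7, 12, 4, 11, 10, 9]
[i] adj suffixes → lcp
  [1] 0/1 → 1 ('a')
  [2] 1/6 → 5 ('acacc')
  [3] 6/3 → 2 ('ac')
  [4] 3/8 → 3 ('acc')
  [5] 8/14 → 0 ('')
  [6] 14/13 → 1 ('b')
  [7] 13/5 → 0 ('')
  [8] 5/2 → 3 ('cac')
  [9] 2/7 → 4 ('cacc')
  [10] 7/12 → 1 ('c')
  [11] 12/4 → 1 ('c')
  [12] 4/11 → 2 ('cc')
  [13] 11/10 → 2 ('cc')
  [14] 10/9 → 3 ('ccc')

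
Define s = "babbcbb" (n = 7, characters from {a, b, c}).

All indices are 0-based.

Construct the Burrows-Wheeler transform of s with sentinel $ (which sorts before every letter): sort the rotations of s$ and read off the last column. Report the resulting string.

bbb$cabb

rank  rotation  last
    0  $babbcbb  b
    1  abbcbb$b  b
    2  b$babbcb  b
    3  babbcbb$  $
    4  bb$babbc  c
    5  bbcbb$ba  a
    6  bcbb$bab  b
    7  cbb$babb  b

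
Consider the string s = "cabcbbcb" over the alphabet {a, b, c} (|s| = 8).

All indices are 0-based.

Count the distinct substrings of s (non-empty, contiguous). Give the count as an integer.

28

rank→(start, suffix):
  0 → (1, 'abcbbcb')
  1 → (7, 'b')
  2 → (4, 'bbcb')
  3 → (5, 'bcb')
  4 → (2, 'bcbbcb')
  5 → (0, 'cabcbbcb')
  6 → (6, 'cb')
  7 → (3, 'cbbcb')

SA = [1, 7, 4, 5, 2, 0, 6, 3]
i: (SA[i-1],SA[i]) lcp shared
  1: (1,7) 0 ''
  2: (7,4) 1 'b'
  3: (4,5) 1 'b'
  4: (5,2) 3 'bcb'
  5: (2,0) 0 ''
  6: (0,6) 1 'c'
  7: (6,3) 2 'cb'

n(n+1)/2 = 8·9/2 = 36
Σ LCP = 0 + 0 + 1 + 1 + 3 + 0 + 1 + 2 = 8
distinct = 36 − 8 = 28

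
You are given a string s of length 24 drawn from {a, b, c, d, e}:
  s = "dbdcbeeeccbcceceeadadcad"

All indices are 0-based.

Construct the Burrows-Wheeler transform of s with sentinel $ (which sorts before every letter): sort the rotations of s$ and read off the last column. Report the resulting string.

dcedcdcdcdebceaa$abeecceb

rank  rotation                   last
    0  $dbdcbeeeccbcceceeadadcad  d
    1  ad$dbdcbeeeccbcceceeadadc  c
    2  adadcad$dbdcbeeeccbccecee  e
    3  adcad$dbdcbeeeccbcceceead  d
    4  bcceceeadadcad$dbdcbeeecc  c
    5  bdcbeeeccbcceceeadadcad$d  d
    6  beeeccbcceceeadadcad$dbdc  c
    7  cad$dbdcbeeeccbcceceeadad  d
    8  cbcceceeadadcad$dbdcbeeec  c
    9  cbeeeccbcceceeadadcad$dbd  d
   10  ccbcceceeadadcad$dbdcbeee  e
   11  cceceeadadcad$dbdcbeeeccb  b
   12  ceceeadadcad$dbdcbeeeccbc  c
   13  ceeadadcad$dbdcbeeeccbcce  e
   14  d$dbdcbeeeccbcceceeadadca  a
   15  dadcad$dbdcbeeeccbcceceea  a
   16  dbdcbeeeccbcceceeadadcad$  $
   17  dcad$dbdcbeeeccbcceceeada  a
   18  dcbeeeccbcceceeadadcad$db  b
   19  eadadcad$dbdcbeeeccbccece  e
   20  eccbcceceeadadcad$dbdcbee  e
   21  eceeadadcad$dbdcbeeeccbcc  c
   22  eeadadcad$dbdcbeeeccbccec  c
   23  eeccbcceceeadadcad$dbdcbe  e
   24  eeeccbcceceeadadcad$dbdcb  b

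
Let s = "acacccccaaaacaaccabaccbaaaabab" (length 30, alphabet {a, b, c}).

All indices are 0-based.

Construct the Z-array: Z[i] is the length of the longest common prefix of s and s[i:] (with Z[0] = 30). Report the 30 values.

Z[0]=30
i=1: i≥r, start 0; Z[1]=0
i=2: i≥r, start 0; Z[2]=2 grow→box=[2,4)
i=3: min(r-i=1, Z[1]=0)=0; Z[3]=0
i=4: i≥r, start 0; Z[4]=0
i=5: i≥r, start 0; Z[5]=0
i=6: i≥r, start 0; Z[6]=0
i=7: i≥r, start 0; Z[7]=0
i=8: i≥r, start 0; Z[8]=1 grow→box=[8,9)
i=9: i≥r, start 0; Z[9]=1 grow→box=[9,10)
i=10: i≥r, start 0; Z[10]=1 grow→box=[10,11)
i=11: i≥r, start 0; Z[11]=3 grow→box=[11,14)
i=12: min(r-i=2, Z[1]=0)=0; Z[12]=0
i=13: min(r-i=1, Z[2]=2)=1; Z[13]=1
i=14: i≥r, start 0; Z[14]=2 grow→box=[14,16)
i=15: min(r-i=1, Z[1]=0)=0; Z[15]=0
i=16: i≥r, start 0; Z[16]=0
i=17: i≥r, start 0; Z[17]=1 grow→box=[17,18)
i=18: i≥r, start 0; Z[18]=0
i=19: i≥r, start 0; Z[19]=2 grow→box=[19,21)
i=20: min(r-i=1, Z[1]=0)=0; Z[20]=0
i=21: i≥r, start 0; Z[21]=0
i=22: i≥r, start 0; Z[22]=0
i=23: i≥r, start 0; Z[23]=1 grow→box=[23,24)
i=24: i≥r, start 0; Z[24]=1 grow→box=[24,25)
i=25: i≥r, start 0; Z[25]=1 grow→box=[25,26)
i=26: i≥r, start 0; Z[26]=1 grow→box=[26,27)
i=27: i≥r, start 0; Z[27]=0
i=28: i≥r, start 0; Z[28]=1 grow→box=[28,29)
i=29: i≥r, start 0; Z[29]=0

[30, 0, 2, 0, 0, 0, 0, 0, 1, 1, 1, 3, 0, 1, 2, 0, 0, 1, 0, 2, 0, 0, 0, 1, 1, 1, 1, 0, 1, 0]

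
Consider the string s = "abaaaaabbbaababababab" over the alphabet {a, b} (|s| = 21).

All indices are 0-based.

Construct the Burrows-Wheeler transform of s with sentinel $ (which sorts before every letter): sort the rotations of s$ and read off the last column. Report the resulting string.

bbaabab$bbbaaaabaaaaba

rank  rotation                last
    0  $abaaaaabbbaababababab  b
    1  aaaaabbbaababababab$ab  b
    2  aaaabbbaababababab$aba  a
    3  aaabbbaababababab$abaa  a
    4  aababababab$abaaaaabbb  b
    5  aabbbaababababab$abaaa  a
    6  ab$abaaaaabbbaabababab  b
    7  abaaaaabbbaababababab$  $
    8  abab$abaaaaabbbaababab  b
    9  ababab$abaaaaabbbaabab  b
   10  abababab$abaaaaabbbaab  b
   11  ababababab$abaaaaabbba  a
   12  abbbaababababab$abaaaa  a
   13  b$abaaaaabbbaababababa  a
   14  baaaaabbbaababababab$a  a
   15  baababababab$abaaaaabb  b
   16  bab$abaaaaabbbaabababa  a
   17  babab$abaaaaabbbaababa  a
   18  bababab$abaaaaabbbaaba  a
   19  babababab$abaaaaabbbaa  a
   20  bbaababababab$abaaaaab  b
   21  bbbaababababab$abaaaaa  a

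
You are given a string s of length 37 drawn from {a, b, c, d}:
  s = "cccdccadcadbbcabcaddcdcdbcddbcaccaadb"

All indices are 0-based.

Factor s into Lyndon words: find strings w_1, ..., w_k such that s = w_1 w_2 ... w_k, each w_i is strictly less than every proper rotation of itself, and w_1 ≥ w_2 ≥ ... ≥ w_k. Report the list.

["cccd", "c", "c", "adc", "adbbc", "abcaddcdcdbcddbcacc", "aadb"]

emit factor 1: 'cccd' (i=0, period=4)
emit factor 2: 'c' (i=4, period=1)
emit factor 3: 'c' (i=5, period=1)
emit factor 4: 'adc' (i=6, period=3)
emit factor 5: 'adbbc' (i=9, period=5)
emit factor 6: 'abcaddcdcdbcddbcacc' (i=14, period=19)
emit factor 7: 'aadb' (i=33, period=4)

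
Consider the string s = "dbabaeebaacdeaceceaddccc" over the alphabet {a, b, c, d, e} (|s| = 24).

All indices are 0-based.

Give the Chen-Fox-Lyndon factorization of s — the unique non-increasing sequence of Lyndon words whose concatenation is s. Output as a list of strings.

emit factor 1: 'd' (i=0, period=1)
emit factor 2: 'b' (i=1, period=1)
emit factor 3: 'abaeeb' (i=2, period=6)
emit factor 4: 'aacdeaceceaddccc' (i=8, period=16)

["d", "b", "abaeeb", "aacdeaceceaddccc"]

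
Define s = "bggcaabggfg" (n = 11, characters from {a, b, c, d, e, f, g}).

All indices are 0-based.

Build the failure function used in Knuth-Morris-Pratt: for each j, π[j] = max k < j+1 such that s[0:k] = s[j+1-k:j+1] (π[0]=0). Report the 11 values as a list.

π[0] = 0
j=1 s[j]='g': π[1]=0 (border '')
j=2 s[j]='g': π[2]=0 (border '')
j=3 s[j]='c': π[3]=0 (border '')
j=4 s[j]='a': π[4]=0 (border '')
j=5 s[j]='a': π[5]=0 (border '')
j=6 s[j]='b': π[6]=1 (border 'b')
j=7 s[j]='g': π[7]=2 (border 'bg')
j=8 s[j]='g': π[8]=3 (border 'bgg')
j=9 s[j]='f': k: 3→0; π[9]=0 (border '')
j=10 s[j]='g': π[10]=0 (border '')

[0, 0, 0, 0, 0, 0, 1, 2, 3, 0, 0]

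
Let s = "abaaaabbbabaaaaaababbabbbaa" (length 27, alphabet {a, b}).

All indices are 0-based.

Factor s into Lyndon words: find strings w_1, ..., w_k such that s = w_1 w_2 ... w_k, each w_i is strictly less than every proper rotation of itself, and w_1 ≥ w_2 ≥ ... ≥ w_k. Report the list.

["ab", "aaaabbbab", "aaaaaababbabbb", "a", "a"]

emit factor 1: 'ab' (i=0, period=2)
emit factor 2: 'aaaabbbab' (i=2, period=9)
emit factor 3: 'aaaaaababbabbb' (i=11, period=14)
emit factor 4: 'a' (i=25, period=1)
emit factor 5: 'a' (i=26, period=1)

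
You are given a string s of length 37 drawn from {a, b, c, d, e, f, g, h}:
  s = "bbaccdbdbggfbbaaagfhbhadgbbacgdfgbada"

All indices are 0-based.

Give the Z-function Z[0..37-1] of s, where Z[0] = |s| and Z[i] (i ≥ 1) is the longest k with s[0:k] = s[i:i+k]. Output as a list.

[37, 1, 0, 0, 0, 0, 1, 0, 1, 0, 0, 0, 3, 1, 0, 0, 0, 0, 0, 0, 1, 0, 0, 0, 0, 4, 1, 0, 0, 0, 0, 0, 0, 1, 0, 0, 0]

Z[0]=37
i=1: fresh scan; Z[1]=1 grow→box=[1,2)
i=2: fresh scan; Z[2]=0
i=3: fresh scan; Z[3]=0
i=4: fresh scan; Z[4]=0
i=5: fresh scan; Z[5]=0
i=6: fresh scan; Z[6]=1 grow→box=[6,7)
i=7: fresh scan; Z[7]=0
i=8: fresh scan; Z[8]=1 grow→box=[8,9)
i=9: fresh scan; Z[9]=0
i=10: fresh scan; Z[10]=0
i=11: fresh scan; Z[11]=0
i=12: fresh scan; Z[12]=3 grow→box=[12,15)
i=13: min(r-i=2, Z[1]=1)=1; Z[13]=1
i=14: min(r-i=1, Z[2]=0)=0; Z[14]=0
i=15: fresh scan; Z[15]=0
i=16: fresh scan; Z[16]=0
i=17: fresh scan; Z[17]=0
i=18: fresh scan; Z[18]=0
i=19: fresh scan; Z[19]=0
i=20: fresh scan; Z[20]=1 grow→box=[20,21)
i=21: fresh scan; Z[21]=0
i=22: fresh scan; Z[22]=0
i=23: fresh scan; Z[23]=0
i=24: fresh scan; Z[24]=0
i=25: fresh scan; Z[25]=4 grow→box=[25,29)
i=26: min(r-i=3, Z[1]=1)=1; Z[26]=1
i=27: min(r-i=2, Z[2]=0)=0; Z[27]=0
i=28: min(r-i=1, Z[3]=0)=0; Z[28]=0
i=29: fresh scan; Z[29]=0
i=30: fresh scan; Z[30]=0
i=31: fresh scan; Z[31]=0
i=32: fresh scan; Z[32]=0
i=33: fresh scan; Z[33]=1 grow→box=[33,34)
i=34: fresh scan; Z[34]=0
i=35: fresh scan; Z[35]=0
i=36: fresh scan; Z[36]=0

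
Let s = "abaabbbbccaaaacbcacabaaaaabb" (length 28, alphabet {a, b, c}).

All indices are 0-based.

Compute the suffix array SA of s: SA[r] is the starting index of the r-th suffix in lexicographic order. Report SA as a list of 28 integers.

[21, 22, 10, 23, 11, 24, 2, 12, 19, 0, 25, 3, 17, 13, 27, 20, 1, 26, 4, 5, 6, 15, 7, 9, 18, 16, 14, 8]

rank | idx | suffix
   0 |  21 | aaaaabb
   1 |  22 | aaaabb
   2 |  10 | aaaacbcacabaaaaabb
   3 |  23 | aaabb
   4 |  11 | aaacbcacabaaaaabb
   5 |  24 | aabb
   6 |   2 | aabbbbccaaaacbcacabaaaaabb
   7 |  12 | aacbcacabaaaaabb
   8 |  19 | abaaaaabb
   9 |   0 | abaabbbbccaaaacbcacabaaaaabb
  10 |  25 | abb
  11 |   3 | abbbbccaaaacbcacabaaaaabb
  12 |  17 | acabaaaaabb
  13 |  13 | acbcacabaaaaabb
  14 |  27 | b
  15 |  20 | baaaaabb
  16 |   1 | baabbbbccaaaacbcacabaaaaabb
  17 |  26 | bb
  18 |   4 | bbbbccaaaacbcacabaaaaabb
  19 |   5 | bbbccaaaacbcacabaaaaabb
  20 |   6 | bbccaaaacbcacabaaaaabb
  21 |  15 | bcacabaaaaabb
  22 |   7 | bccaaaacbcacabaaaaabb
  23 |   9 | caaaacbcacabaaaaabb
  24 |  18 | cabaaaaabb
  25 |  16 | cacabaaaaabb
  26 |  14 | cbcacabaaaaabb
  27 |   8 | ccaaaacbcacabaaaaabb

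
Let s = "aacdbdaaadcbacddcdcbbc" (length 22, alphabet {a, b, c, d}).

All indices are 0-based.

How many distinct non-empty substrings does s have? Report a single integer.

sorted suffixes:
  #0 SA[0]=6  'aaadcbacddcdcbbc'
  #1 SA[1]=0  'aacdbdaaadcbacddcdcbbc'
  #2 SA[2]=7  'aadcbacddcdcbbc'
  #3 SA[3]=1  'acdbdaaadcbacddcdcbbc'
  #4 SA[4]=12  'acddcdcbbc'
  #5 SA[5]=8  'adcbacddcdcbbc'
  #6 SA[6]=11  'bacddcdcbbc'
  #7 SA[7]=19  'bbc'
  #8 SA[8]=20  'bc'
  #9 SA[9]=4  'bdaaadcbacddcdcbbc'
  #10 SA[10]=21  'c'
  #11 SA[11]=10  'cbacddcdcbbc'
  #12 SA[12]=18  'cbbc'
  #13 SA[13]=2  'cdbdaaadcbacddcdcbbc'
  #14 SA[14]=16  'cdcbbc'
  #15 SA[15]=13  'cddcdcbbc'
  #16 SA[16]=5  'daaadcbacddcdcbbc'
  #17 SA[17]=3  'dbdaaadcbacddcdcbbc'
  #18 SA[18]=9  'dcbacddcdcbbc'
  #19 SA[19]=17  'dcbbc'
  #20 SA[20]=15  'dcdcbbc'
  #21 SA[21]=14  'ddcdcbbc'

SA = [6, 0, 7, 1, 12, 8, 11, 19, 20, 4, 21, 10, 18, 2, 16, 13, 5, 3, 9, 17, 15, 14]
i: (SA[i-1],SA[i]) lcp shared
  1: (6,0) 2 'aa'
  2: (0,7) 2 'aa'
  3: (7,1) 1 'a'
  4: (1,12) 3 'acd'
  5: (12,8) 1 'a'
  6: (8,11) 0 ''
  7: (11,19) 1 'b'
  8: (19,20) 1 'b'
  9: (20,4) 1 'b'
  10: (4,21) 0 ''
  11: (21,10) 1 'c'
  12: (10,18) 2 'cb'
  13: (18,2) 1 'c'
  14: (2,16) 2 'cd'
  15: (16,13) 2 'cd'
  16: (13,5) 0 ''
  17: (5,3) 1 'd'
  18: (3,9) 1 'd'
  19: (9,17) 3 'dcb'
  20: (17,15) 2 'dc'
  21: (15,14) 1 'd'

n(n+1)/2 = 22·23/2 = 253
Σ LCP = 0 + 2 + 2 + 1 + 3 + 1 + 0 + 1 + 1 + 1 + 0 + 1 + 2 + 1 + 2 + 2 + 0 + 1 + 1 + 3 + 2 + 1 = 28
distinct = 253 − 28 = 225

225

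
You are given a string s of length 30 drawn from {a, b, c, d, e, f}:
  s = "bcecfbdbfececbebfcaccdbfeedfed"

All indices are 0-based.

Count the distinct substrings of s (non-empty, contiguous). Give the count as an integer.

rank | idx | suffix
   0 |  18 | accdbfeedfed
   1 |   0 | bcecfbdbfececbebfcaccdbfeedfed
   2 |   5 | bdbfececbebfcaccdbfeedfed
   3 |  13 | bebfcaccdbfeedfed
   4 |  15 | bfcaccdbfeedfed
   5 |   7 | bfececbebfcaccdbfeedfed
   6 |  22 | bfeedfed
   7 |  17 | caccdbfeedfed
   8 |  12 | cbebfcaccdbfeedfed
   9 |  19 | ccdbfeedfed
  10 |  20 | cdbfeedfed
  11 |  10 | cecbebfcaccdbfeedfed
  12 |   1 | cecfbdbfececbebfcaccdbfeedfed
  13 |   3 | cfbdbfececbebfcaccdbfeedfed
  14 |  29 | d
  15 |   6 | dbfececbebfcaccdbfeedfed
  16 |  21 | dbfeedfed
  17 |  26 | dfed
  18 |  14 | ebfcaccdbfeedfed
  19 |  11 | ecbebfcaccdbfeedfed
  20 |   9 | ececbebfcaccdbfeedfed
  21 |   2 | ecfbdbfececbebfcaccdbfeedfed
  22 |  28 | ed
  23 |  25 | edfed
  24 |  24 | eedfed
  25 |   4 | fbdbfececbebfcaccdbfeedfed
  26 |  16 | fcaccdbfeedfed
  27 |   8 | fececbebfcaccdbfeedfed
  28 |  27 | fed
  29 |  23 | feedfed

SA = [18, 0, 5, 13, 15, 7, 22, 17, 12, 19, 20, 10, 1, 3, 29, 6, 21, 26, 14, 11, 9, 2, 28, 25, 24, 4, 16, 8, 27, 23]
rank  pair      lcp
   1  s[18:],s[0:]  0  ''
   2  s[0:],s[5:]  1  'b'
   3  s[5:],s[13:]  1  'b'
   4  s[13:],s[15:]  1  'b'
   5  s[15:],s[7:]  2  'bf'
   6  s[7:],s[22:]  3  'bfe'
   7  s[22:],s[17:]  0  ''
   8  s[17:],s[12:]  1  'c'
   9  s[12:],s[19:]  1  'c'
  10  s[19:],s[20:]  1  'c'
  11  s[20:],s[10:]  1  'c'
  12  s[10:],s[1:]  3  'cec'
  13  s[1:],s[3:]  1  'c'
  14  s[3:],s[29:]  0  ''
  15  s[29:],s[6:]  1  'd'
  16  s[6:],s[21:]  4  'dbfe'
  17  s[21:],s[26:]  1  'd'
  18  s[26:],s[14:]  0  ''
  19  s[14:],s[11:]  1  'e'
  20  s[11:],s[9:]  2  'ec'
  21  s[9:],s[2:]  2  'ec'
  22  s[2:],s[28:]  1  'e'
  23  s[28:],s[25:]  2  'ed'
  24  s[25:],s[24:]  1  'e'
  25  s[24:],s[4:]  0  ''
  26  s[4:],s[16:]  1  'f'
  27  s[16:],s[8:]  1  'f'
  28  s[8:],s[27:]  2  'fe'
  29  s[27:],s[23:]  2  'fe'

n(n+1)/2 = 30·31/2 = 465
Σ LCP = 0 + 0 + 1 + 1 + 1 + 2 + 3 + 0 + 1 + 1 + 1 + 1 + 3 + 1 + 0 + 1 + 4 + 1 + 0 + 1 + 2 + 2 + 1 + 2 + 1 + 0 + 1 + 1 + 2 + 2 = 37
distinct = 465 − 37 = 428

428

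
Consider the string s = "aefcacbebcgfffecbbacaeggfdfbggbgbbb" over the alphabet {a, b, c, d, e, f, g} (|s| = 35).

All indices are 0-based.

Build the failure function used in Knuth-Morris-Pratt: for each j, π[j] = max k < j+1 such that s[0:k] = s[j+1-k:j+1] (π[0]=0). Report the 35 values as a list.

π[0] = 0
j=1 s[j]='e': π[1]=0 (border '')
j=2 s[j]='f': π[2]=0 (border '')
j=3 s[j]='c': π[3]=0 (border '')
j=4 s[j]='a': π[4]=1 (border 'a')
j=5 s[j]='c': k: 1→0; π[5]=0 (border '')
j=6 s[j]='b': π[6]=0 (border '')
j=7 s[j]='e': π[7]=0 (border '')
j=8 s[j]='b': π[8]=0 (border '')
j=9 s[j]='c': π[9]=0 (border '')
j=10 s[j]='g': π[10]=0 (border '')
j=11 s[j]='f': π[11]=0 (border '')
j=12 s[j]='f': π[12]=0 (border '')
j=13 s[j]='f': π[13]=0 (border '')
j=14 s[j]='e': π[14]=0 (border '')
j=15 s[j]='c': π[15]=0 (border '')
j=16 s[j]='b': π[16]=0 (border '')
j=17 s[j]='b': π[17]=0 (border '')
j=18 s[j]='a': π[18]=1 (border 'a')
j=19 s[j]='c': k: 1→0; π[19]=0 (border '')
j=20 s[j]='a': π[20]=1 (border 'a')
j=21 s[j]='e': π[21]=2 (border 'ae')
j=22 s[j]='g': k: 2→0; π[22]=0 (border '')
j=23 s[j]='g': π[23]=0 (border '')
j=24 s[j]='f': π[24]=0 (border '')
j=25 s[j]='d': π[25]=0 (border '')
j=26 s[j]='f': π[26]=0 (border '')
j=27 s[j]='b': π[27]=0 (border '')
j=28 s[j]='g': π[28]=0 (border '')
j=29 s[j]='g': π[29]=0 (border '')
j=30 s[j]='b': π[30]=0 (border '')
j=31 s[j]='g': π[31]=0 (border '')
j=32 s[j]='b': π[32]=0 (border '')
j=33 s[j]='b': π[33]=0 (border '')
j=34 s[j]='b': π[34]=0 (border '')

[0, 0, 0, 0, 1, 0, 0, 0, 0, 0, 0, 0, 0, 0, 0, 0, 0, 0, 1, 0, 1, 2, 0, 0, 0, 0, 0, 0, 0, 0, 0, 0, 0, 0, 0]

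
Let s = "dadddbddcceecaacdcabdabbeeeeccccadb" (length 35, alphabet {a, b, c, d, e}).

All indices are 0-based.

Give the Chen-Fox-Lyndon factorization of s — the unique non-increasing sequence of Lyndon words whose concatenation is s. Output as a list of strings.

["d", "adddbddcceec", "aacdcabdabbeeeeccccadb"]

emit factor 1: 'd' (i=0, period=1)
emit factor 2: 'adddbddcceec' (i=1, period=12)
emit factor 3: 'aacdcabdabbeeeeccccadb' (i=13, period=22)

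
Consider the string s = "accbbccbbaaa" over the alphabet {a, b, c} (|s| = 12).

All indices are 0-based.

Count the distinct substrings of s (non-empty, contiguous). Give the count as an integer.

62

sorted suffixes:
  #0 SA[0]=11  'a'
  #1 SA[1]=10  'aa'
  #2 SA[2]=9  'aaa'
  #3 SA[3]=0  'accbbccbbaaa'
  #4 SA[4]=8  'baaa'
  #5 SA[5]=7  'bbaaa'
  #6 SA[6]=3  'bbccbbaaa'
  #7 SA[7]=4  'bccbbaaa'
  #8 SA[8]=6  'cbbaaa'
  #9 SA[9]=2  'cbbccbbaaa'
  #10 SA[10]=5  'ccbbaaa'
  #11 SA[11]=1  'ccbbccbbaaa'

SA = [11, 10, 9, 0, 8, 7, 3, 4, 6, 2, 5, 1]
[i] adj suffixes → lcp
  [1] 11/10 → 1 ('a')
  [2] 10/9 → 2 ('aa')
  [3] 9/0 → 1 ('a')
  [4] 0/8 → 0 ('')
  [5] 8/7 → 1 ('b')
  [6] 7/3 → 2 ('bb')
  [7] 3/4 → 1 ('b')
  [8] 4/6 → 0 ('')
  [9] 6/2 → 3 ('cbb')
  [10] 2/5 → 1 ('c')
  [11] 5/1 → 4 ('ccbb')

n(n+1)/2 = 12·13/2 = 78
Σ LCP = 0 + 1 + 2 + 1 + 0 + 1 + 2 + 1 + 0 + 3 + 1 + 4 = 16
distinct = 78 − 16 = 62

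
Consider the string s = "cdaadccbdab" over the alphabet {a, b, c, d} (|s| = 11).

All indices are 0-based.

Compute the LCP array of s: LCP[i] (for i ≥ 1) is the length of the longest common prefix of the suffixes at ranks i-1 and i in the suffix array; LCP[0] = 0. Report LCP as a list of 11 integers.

[0, 1, 1, 0, 1, 0, 1, 1, 0, 2, 1]

rank | idx | suffix
   0 |   2 | aadccbdab
   1 |   9 | ab
   2 |   3 | adccbdab
   3 |  10 | b
   4 |   7 | bdab
   5 |   6 | cbdab
   6 |   5 | ccbdab
   7 |   0 | cdaadccbdab
   8 |   1 | daadccbdab
   9 |   8 | dab
  10 |   4 | dccbdab

SA = [2, 9, 3, 10, 7, 6, 5, 0, 1, 8, 4]
[i] adj suffixes → lcp
  [1] 2/9 → 1 ('a')
  [2] 9/3 → 1 ('a')
  [3] 3/10 → 0 ('')
  [4] 10/7 → 1 ('b')
  [5] 7/6 → 0 ('')
  [6] 6/5 → 1 ('c')
  [7] 5/0 → 1 ('c')
  [8] 0/1 → 0 ('')
  [9] 1/8 → 2 ('da')
  [10] 8/4 → 1 ('d')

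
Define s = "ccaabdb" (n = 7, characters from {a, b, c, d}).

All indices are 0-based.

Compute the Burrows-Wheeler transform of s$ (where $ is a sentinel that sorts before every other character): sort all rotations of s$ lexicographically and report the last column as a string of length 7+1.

rank  rotation  last
    0  $ccaabdb  b
    1  aabdb$cc  c
    2  abdb$cca  a
    3  b$ccaabd  d
    4  bdb$ccaa  a
    5  caabdb$c  c
    6  ccaabdb$  $
    7  db$ccaab  b

bcadac$b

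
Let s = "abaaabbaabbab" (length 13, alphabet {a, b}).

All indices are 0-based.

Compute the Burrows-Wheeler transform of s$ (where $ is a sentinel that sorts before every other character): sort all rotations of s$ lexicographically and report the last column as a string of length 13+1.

bbabb$aaaabbaa

rank  rotation        last
    0  $abaaabbaabbab  b
    1  aaabbaabbab$ab  b
    2  aabbaabbab$aba  a
    3  aabbab$abaaabb  b
    4  ab$abaaabbaabb  b
    5  abaaabbaabbab$  $
    6  abbaabbab$abaa  a
    7  abbab$abaaabba  a
    8  b$abaaabbaabba  a
    9  baaabbaabbab$a  a
   10  baabbab$abaaab  b
   11  bab$abaaabbaab  b
   12  bbaabbab$abaaa  a
   13  bbab$abaaabbaa  a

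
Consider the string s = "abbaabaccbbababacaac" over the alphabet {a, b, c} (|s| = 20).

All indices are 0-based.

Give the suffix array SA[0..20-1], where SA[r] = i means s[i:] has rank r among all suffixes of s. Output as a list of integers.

[3, 17, 11, 13, 4, 0, 18, 15, 6, 2, 10, 12, 14, 5, 1, 9, 19, 16, 8, 7]

rank→(start, suffix):
  0 → (3, 'aabaccbbababacaac')
  1 → (17, 'aac')
  2 → (11, 'ababacaac')
  3 → (13, 'abacaac')
  4 → (4, 'abaccbbababacaac')
  5 → (0, 'abbaabaccbbababacaac')
  6 → (18, 'ac')
  7 → (15, 'acaac')
  8 → (6, 'accbbababacaac')
  9 → (2, 'baabaccbbababacaac')
  10 → (10, 'bababacaac')
  11 → (12, 'babacaac')
  12 → (14, 'bacaac')
  13 → (5, 'baccbbababacaac')
  14 → (1, 'bbaabaccbbababacaac')
  15 → (9, 'bbababacaac')
  16 → (19, 'c')
  17 → (16, 'caac')
  18 → (8, 'cbbababacaac')
  19 → (7, 'ccbbababacaac')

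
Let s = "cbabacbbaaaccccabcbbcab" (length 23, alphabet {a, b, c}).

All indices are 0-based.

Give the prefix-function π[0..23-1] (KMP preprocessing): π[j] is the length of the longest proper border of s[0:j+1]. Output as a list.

[0, 0, 0, 0, 0, 1, 2, 0, 0, 0, 0, 1, 1, 1, 1, 0, 0, 1, 2, 0, 1, 0, 0]

π[0] = 0
j=1 s[j]='b': π[1]=0 (border '')
j=2 s[j]='a': π[2]=0 (border '')
j=3 s[j]='b': π[3]=0 (border '')
j=4 s[j]='a': π[4]=0 (border '')
j=5 s[j]='c': π[5]=1 (border 'c')
j=6 s[j]='b': π[6]=2 (border 'cb')
j=7 s[j]='b': k: 2→0; π[7]=0 (border '')
j=8 s[j]='a': π[8]=0 (border '')
j=9 s[j]='a': π[9]=0 (border '')
j=10 s[j]='a': π[10]=0 (border '')
j=11 s[j]='c': π[11]=1 (border 'c')
j=12 s[j]='c': k: 1→0; π[12]=1 (border 'c')
j=13 s[j]='c': k: 1→0; π[13]=1 (border 'c')
j=14 s[j]='c': k: 1→0; π[14]=1 (border 'c')
j=15 s[j]='a': k: 1→0; π[15]=0 (border '')
j=16 s[j]='b': π[16]=0 (border '')
j=17 s[j]='c': π[17]=1 (border 'c')
j=18 s[j]='b': π[18]=2 (border 'cb')
j=19 s[j]='b': k: 2→0; π[19]=0 (border '')
j=20 s[j]='c': π[20]=1 (border 'c')
j=21 s[j]='a': k: 1→0; π[21]=0 (border '')
j=22 s[j]='b': π[22]=0 (border '')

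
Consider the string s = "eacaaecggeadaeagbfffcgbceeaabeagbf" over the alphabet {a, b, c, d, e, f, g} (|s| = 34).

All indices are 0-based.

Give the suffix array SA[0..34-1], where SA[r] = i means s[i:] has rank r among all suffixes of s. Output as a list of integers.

sorted suffixes:
  #0 SA[0]=26  'aabeagbf'
  #1 SA[1]=3  'aaecggeadaeagbfffcgbceeaabeagbf'
  #2 SA[2]=27  'abeagbf'
  #3 SA[3]=1  'acaaecggeadaeagbfffcgbceeaabeagbf'
  #4 SA[4]=10  'adaeagbfffcgbceeaabeagbf'
  #5 SA[5]=12  'aeagbfffcgbceeaabeagbf'
  #6 SA[6]=4  'aecggeadaeagbfffcgbceeaabeagbf'
  #7 SA[7]=30  'agbf'
  #8 SA[8]=14  'agbfffcgbceeaabeagbf'
  #9 SA[9]=22  'bceeaabeagbf'
  #10 SA[10]=28  'beagbf'
  #11 SA[11]=32  'bf'
  #12 SA[12]=16  'bfffcgbceeaabeagbf'
  #13 SA[13]=2  'caaecggeadaeagbfffcgbceeaabeagbf'
  #14 SA[14]=23  'ceeaabeagbf'
  #15 SA[15]=20  'cgbceeaabeagbf'
  #16 SA[16]=6  'cggeadaeagbfffcgbceeaabeagbf'
  #17 SA[17]=11  'daeagbfffcgbceeaabeagbf'
  #18 SA[18]=25  'eaabeagbf'
  #19 SA[19]=0  'eacaaecggeadaeagbfffcgbceeaabeagbf'
  #20 SA[20]=9  'eadaeagbfffcgbceeaabeagbf'
  #21 SA[21]=29  'eagbf'
  #22 SA[22]=13  'eagbfffcgbceeaabeagbf'
  #23 SA[23]=5  'ecggeadaeagbfffcgbceeaabeagbf'
  #24 SA[24]=24  'eeaabeagbf'
  #25 SA[25]=33  'f'
  #26 SA[26]=19  'fcgbceeaabeagbf'
  #27 SA[27]=18  'ffcgbceeaabeagbf'
  #28 SA[28]=17  'fffcgbceeaabeagbf'
  #29 SA[29]=21  'gbceeaabeagbf'
  #30 SA[30]=31  'gbf'
  #31 SA[31]=15  'gbfffcgbceeaabeagbf'
  #32 SA[32]=8  'geadaeagbfffcgbceeaabeagbf'
  #33 SA[33]=7  'ggeadaeagbfffcgbceeaabeagbf'

[26, 3, 27, 1, 10, 12, 4, 30, 14, 22, 28, 32, 16, 2, 23, 20, 6, 11, 25, 0, 9, 29, 13, 5, 24, 33, 19, 18, 17, 21, 31, 15, 8, 7]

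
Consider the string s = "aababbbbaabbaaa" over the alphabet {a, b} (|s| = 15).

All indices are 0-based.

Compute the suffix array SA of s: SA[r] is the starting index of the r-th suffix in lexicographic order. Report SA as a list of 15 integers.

[14, 13, 12, 0, 8, 1, 9, 3, 11, 7, 2, 10, 6, 5, 4]

rank→(start, suffix):
  0 → (14, 'a')
  1 → (13, 'aa')
  2 → (12, 'aaa')
  3 → (0, 'aababbbbaabbaaa')
  4 → (8, 'aabbaaa')
  5 → (1, 'ababbbbaabbaaa')
  6 → (9, 'abbaaa')
  7 → (3, 'abbbbaabbaaa')
  8 → (11, 'baaa')
  9 → (7, 'baabbaaa')
  10 → (2, 'babbbbaabbaaa')
  11 → (10, 'bbaaa')
  12 → (6, 'bbaabbaaa')
  13 → (5, 'bbbaabbaaa')
  14 → (4, 'bbbbaabbaaa')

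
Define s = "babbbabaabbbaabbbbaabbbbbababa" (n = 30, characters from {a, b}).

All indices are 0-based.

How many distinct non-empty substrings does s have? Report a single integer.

352

rank | idx | suffix
   0 |  29 | a
   1 |   7 | aabbbaabbbbaabbbbbababa
   2 |  12 | aabbbbaabbbbbababa
   3 |  18 | aabbbbbababa
   4 |  27 | aba
   5 |   5 | abaabbbaabbbbaabbbbbababa
   6 |  25 | ababa
   7 |   8 | abbbaabbbbaabbbbbababa
   8 |   1 | abbbabaabbbaabbbbaabbbbbababa
   9 |  13 | abbbbaabbbbbababa
  10 |  19 | abbbbbababa
  11 |  28 | ba
  12 |   6 | baabbbaabbbbaabbbbbababa
  13 |  11 | baabbbbaabbbbbababa
  14 |  17 | baabbbbbababa
  15 |  26 | baba
  16 |   4 | babaabbbaabbbbaabbbbbababa
  17 |  24 | bababa
  18 |   0 | babbbabaabbbaabbbbaabbbbbababa
  19 |  10 | bbaabbbbaabbbbbababa
  20 |  16 | bbaabbbbbababa
  21 |   3 | bbabaabbbaabbbbaabbbbbababa
  22 |  23 | bbababa
  23 |   9 | bbbaabbbbaabbbbbababa
  24 |  15 | bbbaabbbbbababa
  25 |   2 | bbbabaabbbaabbbbaabbbbbababa
  26 |  22 | bbbababa
  27 |  14 | bbbbaabbbbbababa
  28 |  21 | bbbbababa
  29 |  20 | bbbbbababa

SA = [29, 7, 12, 18, 27, 5, 25, 8, 1, 13, 19, 28, 6, 11, 17, 26, 4, 24, 0, 10, 16, 3, 23, 9, 15, 2, 22, 14, 21, 20]
rank  pair      lcp
   1  s[29:],s[7:]  1  'a'
   2  s[7:],s[12:]  5  'aabbb'
   3  s[12:],s[18:]  6  'aabbbb'
   4  s[18:],s[27:]  1  'a'
   5  s[27:],s[5:]  3  'aba'
   6  s[5:],s[25:]  3  'aba'
   7  s[25:],s[8:]  2  'ab'
   8  s[8:],s[1:]  5  'abbba'
   9  s[1:],s[13:]  4  'abbb'
  10  s[13:],s[19:]  5  'abbbb'
  11  s[19:],s[28:]  0  ''
  12  s[28:],s[6:]  2  'ba'
  13  s[6:],s[11:]  6  'baabbb'
  14  s[11:],s[17:]  7  'baabbbb'
  15  s[17:],s[26:]  2  'ba'
  16  s[26:],s[4:]  4  'baba'
  17  s[4:],s[24:]  4  'baba'
  18  s[24:],s[0:]  3  'bab'
  19  s[0:],s[10:]  1  'b'
  20  s[10:],s[16:]  8  'bbaabbbb'
  21  s[16:],s[3:]  3  'bba'
  22  s[3:],s[23:]  5  'bbaba'
  23  s[23:],s[9:]  2  'bb'
  24  s[9:],s[15:]  9  'bbbaabbbb'
  25  s[15:],s[2:]  4  'bbba'
  26  s[2:],s[22:]  6  'bbbaba'
  27  s[22:],s[14:]  3  'bbb'
  28  s[14:],s[21:]  5  'bbbba'
  29  s[21:],s[20:]  4  'bbbb'

n(n+1)/2 = 30·31/2 = 465
Σ LCP = 0 + 1 + 5 + 6 + 1 + 3 + 3 + 2 + 5 + 4 + 5 + 0 + 2 + 6 + 7 + 2 + 4 + 4 + 3 + 1 + 8 + 3 + 5 + 2 + 9 + 4 + 6 + 3 + 5 + 4 = 113
distinct = 465 − 113 = 352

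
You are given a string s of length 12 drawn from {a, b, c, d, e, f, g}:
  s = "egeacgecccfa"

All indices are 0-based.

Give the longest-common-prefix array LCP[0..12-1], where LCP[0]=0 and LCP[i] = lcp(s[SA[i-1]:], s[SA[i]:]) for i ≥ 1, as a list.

sorted suffixes:
  #0 SA[0]=11  'a'
  #1 SA[1]=3  'acgecccfa'
  #2 SA[2]=7  'cccfa'
  #3 SA[3]=8  'ccfa'
  #4 SA[4]=9  'cfa'
  #5 SA[5]=4  'cgecccfa'
  #6 SA[6]=2  'eacgecccfa'
  #7 SA[7]=6  'ecccfa'
  #8 SA[8]=0  'egeacgecccfa'
  #9 SA[9]=10  'fa'
  #10 SA[10]=1  'geacgecccfa'
  #11 SA[11]=5  'gecccfa'

SA = [11, 3, 7, 8, 9, 4, 2, 6, 0, 10, 1, 5]
rank  pair      lcp
   1  s[11:],s[3:]  1  'a'
   2  s[3:],s[7:]  0  ''
   3  s[7:],s[8:]  2  'cc'
   4  s[8:],s[9:]  1  'c'
   5  s[9:],s[4:]  1  'c'
   6  s[4:],s[2:]  0  ''
   7  s[2:],s[6:]  1  'e'
   8  s[6:],s[0:]  1  'e'
   9  s[0:],s[10:]  0  ''
  10  s[10:],s[1:]  0  ''
  11  s[1:],s[5:]  2  'ge'

[0, 1, 0, 2, 1, 1, 0, 1, 1, 0, 0, 2]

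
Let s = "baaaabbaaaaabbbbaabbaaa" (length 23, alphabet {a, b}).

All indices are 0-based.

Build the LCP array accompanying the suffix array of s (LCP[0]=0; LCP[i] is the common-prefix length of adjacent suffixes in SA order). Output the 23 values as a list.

rank | idx | suffix
   0 |  22 | a
   1 |  21 | aa
   2 |  20 | aaa
   3 |   7 | aaaaabbbbaabbaaa
   4 |   1 | aaaabbaaaaabbbbaabbaaa
   5 |   8 | aaaabbbbaabbaaa
   6 |   2 | aaabbaaaaabbbbaabbaaa
   7 |   9 | aaabbbbaabbaaa
   8 |  16 | aabbaaa
   9 |   3 | aabbaaaaabbbbaabbaaa
  10 |  10 | aabbbbaabbaaa
  11 |  17 | abbaaa
  12 |   4 | abbaaaaabbbbaabbaaa
  13 |  11 | abbbbaabbaaa
  14 |  19 | baaa
  15 |   6 | baaaaabbbbaabbaaa
  16 |   0 | baaaabbaaaaabbbbaabbaaa
  17 |  15 | baabbaaa
  18 |  18 | bbaaa
  19 |   5 | bbaaaaabbbbaabbaaa
  20 |  14 | bbaabbaaa
  21 |  13 | bbbaabbaaa
  22 |  12 | bbbbaabbaaa

SA = [22, 21, 20, 7, 1, 8, 2, 9, 16, 3, 10, 17, 4, 11, 19, 6, 0, 15, 18, 5, 14, 13, 12]
rank  pair      lcp
   1  s[22:],s[21:]  1  'a'
   2  s[21:],s[20:]  2  'aa'
   3  s[20:],s[7:]  3  'aaa'
   4  s[7:],s[1:]  4  'aaaa'
   5  s[1:],s[8:]  6  'aaaabb'
   6  s[8:],s[2:]  3  'aaa'
   7  s[2:],s[9:]  5  'aaabb'
   8  s[9:],s[16:]  2  'aa'
   9  s[16:],s[3:]  7  'aabbaaa'
  10  s[3:],s[10:]  4  'aabb'
  11  s[10:],s[17:]  1  'a'
  12  s[17:],s[4:]  6  'abbaaa'
  13  s[4:],s[11:]  3  'abb'
  14  s[11:],s[19:]  0  ''
  15  s[19:],s[6:]  4  'baaa'
  16  s[6:],s[0:]  5  'baaaa'
  17  s[0:],s[15:]  3  'baa'
  18  s[15:],s[18:]  1  'b'
  19  s[18:],s[5:]  5  'bbaaa'
  20  s[5:],s[14:]  4  'bbaa'
  21  s[14:],s[13:]  2  'bb'
  22  s[13:],s[12:]  3  'bbb'

[0, 1, 2, 3, 4, 6, 3, 5, 2, 7, 4, 1, 6, 3, 0, 4, 5, 3, 1, 5, 4, 2, 3]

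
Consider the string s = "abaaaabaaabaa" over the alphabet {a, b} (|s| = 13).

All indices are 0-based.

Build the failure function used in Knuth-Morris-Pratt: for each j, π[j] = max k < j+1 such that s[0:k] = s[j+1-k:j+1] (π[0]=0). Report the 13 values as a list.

π[0] = 0
j=1 s[j]='b': π[1]=0 (border '')
j=2 s[j]='a': π[2]=1 (border 'a')
j=3 s[j]='a': k: 1→0; π[3]=1 (border 'a')
j=4 s[j]='a': k: 1→0; π[4]=1 (border 'a')
j=5 s[j]='a': k: 1→0; π[5]=1 (border 'a')
j=6 s[j]='b': π[6]=2 (border 'ab')
j=7 s[j]='a': π[7]=3 (border 'aba')
j=8 s[j]='a': π[8]=4 (border 'abaa')
j=9 s[j]='a': π[9]=5 (border 'abaaa')
j=10 s[j]='b': k: 5→1; π[10]=2 (border 'ab')
j=11 s[j]='a': π[11]=3 (border 'aba')
j=12 s[j]='a': π[12]=4 (border 'abaa')

[0, 0, 1, 1, 1, 1, 2, 3, 4, 5, 2, 3, 4]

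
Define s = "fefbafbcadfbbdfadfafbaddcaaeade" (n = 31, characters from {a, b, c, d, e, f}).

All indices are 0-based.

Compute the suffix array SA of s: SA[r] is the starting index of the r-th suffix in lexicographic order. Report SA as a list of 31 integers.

[25, 21, 28, 15, 8, 26, 18, 4, 20, 3, 11, 6, 12, 24, 7, 23, 22, 29, 13, 16, 9, 30, 27, 1, 14, 17, 19, 2, 10, 5, 0]

sorted suffixes:
  #0 SA[0]=25  'aaeade'
  #1 SA[1]=21  'addcaaeade'
  #2 SA[2]=28  'ade'
  #3 SA[3]=15  'adfafbaddcaaeade'
  #4 SA[4]=8  'adfbbdfadfafbaddcaaeade'
  #5 SA[5]=26  'aeade'
  #6 SA[6]=18  'afbaddcaaeade'
  #7 SA[7]=4  'afbcadfbbdfadfafbaddcaaeade'
  #8 SA[8]=20  'baddcaaeade'
  #9 SA[9]=3  'bafbcadfbbdfadfafbaddcaaeade'
  #10 SA[10]=11  'bbdfadfafbaddcaaeade'
  #11 SA[11]=6  'bcadfbbdfadfafbaddcaaeade'
  #12 SA[12]=12  'bdfadfafbaddcaaeade'
  #13 SA[13]=24  'caaeade'
  #14 SA[14]=7  'cadfbbdfadfafbaddcaaeade'
  #15 SA[15]=23  'dcaaeade'
  #16 SA[16]=22  'ddcaaeade'
  #17 SA[17]=29  'de'
  #18 SA[18]=13  'dfadfafbaddcaaeade'
  #19 SA[19]=16  'dfafbaddcaaeade'
  #20 SA[20]=9  'dfbbdfadfafbaddcaaeade'
  #21 SA[21]=30  'e'
  #22 SA[22]=27  'eade'
  #23 SA[23]=1  'efbafbcadfbbdfadfafbaddcaaeade'
  #24 SA[24]=14  'fadfafbaddcaaeade'
  #25 SA[25]=17  'fafbaddcaaeade'
  #26 SA[26]=19  'fbaddcaaeade'
  #27 SA[27]=2  'fbafbcadfbbdfadfafbaddcaaeade'
  #28 SA[28]=10  'fbbdfadfafbaddcaaeade'
  #29 SA[29]=5  'fbcadfbbdfadfafbaddcaaeade'
  #30 SA[30]=0  'fefbafbcadfbbdfadfafbaddcaaeade'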